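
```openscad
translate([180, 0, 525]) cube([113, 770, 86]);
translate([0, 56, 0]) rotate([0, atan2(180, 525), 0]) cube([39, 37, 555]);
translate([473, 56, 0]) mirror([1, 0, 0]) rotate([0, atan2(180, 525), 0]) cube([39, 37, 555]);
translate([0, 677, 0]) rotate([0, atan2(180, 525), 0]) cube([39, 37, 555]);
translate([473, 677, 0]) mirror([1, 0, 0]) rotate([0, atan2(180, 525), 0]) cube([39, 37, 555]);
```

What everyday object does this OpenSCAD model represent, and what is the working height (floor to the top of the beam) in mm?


A sawhorse. The overall height is 611 mm.

A beam across two mirrored pairs of raked legs — a sawhorse. The beam's underside is at z = 525 (matching the legs' vertical rise in atan2(180, 525)) and the beam is 86 mm tall, so its top is at 525 + 86 = 611 mm. The raked legs top out at the beam's underside, so that is the highest point.


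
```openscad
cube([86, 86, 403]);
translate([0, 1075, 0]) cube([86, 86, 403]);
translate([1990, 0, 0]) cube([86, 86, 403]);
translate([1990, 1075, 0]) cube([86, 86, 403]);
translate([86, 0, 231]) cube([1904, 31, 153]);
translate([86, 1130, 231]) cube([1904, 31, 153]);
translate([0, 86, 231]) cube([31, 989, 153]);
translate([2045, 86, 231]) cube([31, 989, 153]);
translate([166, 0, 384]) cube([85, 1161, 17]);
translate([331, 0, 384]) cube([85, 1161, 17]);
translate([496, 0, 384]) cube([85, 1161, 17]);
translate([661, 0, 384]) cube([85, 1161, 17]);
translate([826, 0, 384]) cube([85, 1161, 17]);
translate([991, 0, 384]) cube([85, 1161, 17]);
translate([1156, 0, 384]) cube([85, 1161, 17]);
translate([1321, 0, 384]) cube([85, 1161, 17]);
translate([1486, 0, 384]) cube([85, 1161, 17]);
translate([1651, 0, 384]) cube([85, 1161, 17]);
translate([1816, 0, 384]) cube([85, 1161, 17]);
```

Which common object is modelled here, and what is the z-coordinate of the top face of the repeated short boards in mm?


A bed frame. The slat-top height is 401 mm.

Four posts, four rails, and a row of slats — a bed frame. Slats sit on the rails at z = 231 + 153 = 384; with slat thickness 17, the top is 401 mm.


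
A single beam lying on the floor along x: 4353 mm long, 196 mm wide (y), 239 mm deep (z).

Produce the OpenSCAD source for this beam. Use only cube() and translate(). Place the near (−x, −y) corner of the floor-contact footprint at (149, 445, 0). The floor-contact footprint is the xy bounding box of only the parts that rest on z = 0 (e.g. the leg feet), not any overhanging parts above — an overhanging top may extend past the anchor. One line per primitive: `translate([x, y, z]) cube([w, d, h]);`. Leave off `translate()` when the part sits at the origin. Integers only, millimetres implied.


translate([149, 445, 0]) cube([4353, 196, 239]);


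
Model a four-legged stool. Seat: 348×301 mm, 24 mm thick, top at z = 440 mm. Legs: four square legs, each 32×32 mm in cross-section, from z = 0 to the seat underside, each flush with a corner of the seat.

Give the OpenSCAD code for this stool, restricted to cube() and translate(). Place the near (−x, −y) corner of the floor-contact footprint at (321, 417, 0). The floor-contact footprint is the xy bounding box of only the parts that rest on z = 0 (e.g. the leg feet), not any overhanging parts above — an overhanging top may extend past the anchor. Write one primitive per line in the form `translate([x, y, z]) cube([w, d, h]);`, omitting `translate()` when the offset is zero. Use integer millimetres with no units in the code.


translate([321, 417, 416]) cube([348, 301, 24]);
translate([321, 417, 0]) cube([32, 32, 416]);
translate([637, 417, 0]) cube([32, 32, 416]);
translate([321, 686, 0]) cube([32, 32, 416]);
translate([637, 686, 0]) cube([32, 32, 416]);


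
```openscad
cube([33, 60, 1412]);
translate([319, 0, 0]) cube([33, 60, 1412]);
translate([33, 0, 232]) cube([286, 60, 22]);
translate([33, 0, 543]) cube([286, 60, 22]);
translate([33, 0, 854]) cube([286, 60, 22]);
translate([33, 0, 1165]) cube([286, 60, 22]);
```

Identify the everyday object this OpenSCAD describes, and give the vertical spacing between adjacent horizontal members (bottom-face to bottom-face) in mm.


A ladder. The rung spacing is 311 mm.

Two tall 33×60 posts with 4 short bars between them — a ladder. Adjacent rungs sit at z = 232 and z = 543, so the spacing is 543 − 232 = 311 mm.


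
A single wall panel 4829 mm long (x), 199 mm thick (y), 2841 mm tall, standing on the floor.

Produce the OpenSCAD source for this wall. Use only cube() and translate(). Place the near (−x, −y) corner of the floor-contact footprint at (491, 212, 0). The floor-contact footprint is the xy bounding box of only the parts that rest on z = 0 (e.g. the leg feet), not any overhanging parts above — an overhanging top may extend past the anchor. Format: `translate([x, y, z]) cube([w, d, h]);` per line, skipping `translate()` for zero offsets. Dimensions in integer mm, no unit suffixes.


translate([491, 212, 0]) cube([4829, 199, 2841]);


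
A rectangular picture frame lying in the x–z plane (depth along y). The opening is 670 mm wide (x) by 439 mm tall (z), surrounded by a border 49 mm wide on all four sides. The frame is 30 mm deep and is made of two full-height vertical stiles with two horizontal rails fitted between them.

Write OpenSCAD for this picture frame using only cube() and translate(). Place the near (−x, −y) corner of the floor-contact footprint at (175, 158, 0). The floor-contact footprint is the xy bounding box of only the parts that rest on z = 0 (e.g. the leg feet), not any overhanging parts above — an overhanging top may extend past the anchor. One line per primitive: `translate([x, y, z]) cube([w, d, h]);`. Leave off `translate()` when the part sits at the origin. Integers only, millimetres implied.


translate([175, 158, 0]) cube([49, 30, 537]);
translate([894, 158, 0]) cube([49, 30, 537]);
translate([224, 158, 0]) cube([670, 30, 49]);
translate([224, 158, 488]) cube([670, 30, 49]);


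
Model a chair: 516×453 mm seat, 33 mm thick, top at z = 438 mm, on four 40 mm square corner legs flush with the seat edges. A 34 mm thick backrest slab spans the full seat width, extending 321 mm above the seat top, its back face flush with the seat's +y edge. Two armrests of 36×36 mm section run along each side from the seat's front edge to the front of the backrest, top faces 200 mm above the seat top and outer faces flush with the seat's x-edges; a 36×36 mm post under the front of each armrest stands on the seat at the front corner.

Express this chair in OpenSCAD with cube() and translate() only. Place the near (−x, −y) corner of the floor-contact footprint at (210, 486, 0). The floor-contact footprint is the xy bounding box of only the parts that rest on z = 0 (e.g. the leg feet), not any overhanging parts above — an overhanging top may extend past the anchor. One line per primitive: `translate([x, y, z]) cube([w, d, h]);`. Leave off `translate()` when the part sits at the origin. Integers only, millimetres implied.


translate([210, 486, 405]) cube([516, 453, 33]);
translate([210, 486, 0]) cube([40, 40, 405]);
translate([686, 486, 0]) cube([40, 40, 405]);
translate([210, 899, 0]) cube([40, 40, 405]);
translate([686, 899, 0]) cube([40, 40, 405]);
translate([210, 905, 438]) cube([516, 34, 321]);
translate([210, 486, 602]) cube([36, 419, 36]);
translate([690, 486, 602]) cube([36, 419, 36]);
translate([210, 486, 438]) cube([36, 36, 164]);
translate([690, 486, 438]) cube([36, 36, 164]);


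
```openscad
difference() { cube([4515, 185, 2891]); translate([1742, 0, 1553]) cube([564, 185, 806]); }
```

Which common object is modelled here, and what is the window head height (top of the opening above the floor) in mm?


A wall with a window opening. The window head height is 2359 mm.

A wall with a rectangular opening subtracted — a window. Sill at z = 1553, opening 806 mm tall, so the head is at 1553 + 806 = 2359 mm.


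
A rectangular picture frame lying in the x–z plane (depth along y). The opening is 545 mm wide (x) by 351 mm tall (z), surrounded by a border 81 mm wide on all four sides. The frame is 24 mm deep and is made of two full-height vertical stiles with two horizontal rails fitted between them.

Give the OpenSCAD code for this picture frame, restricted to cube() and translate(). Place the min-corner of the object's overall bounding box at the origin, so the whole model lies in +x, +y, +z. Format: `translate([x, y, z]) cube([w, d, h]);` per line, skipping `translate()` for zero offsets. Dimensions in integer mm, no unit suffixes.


cube([81, 24, 513]);
translate([626, 0, 0]) cube([81, 24, 513]);
translate([81, 0, 0]) cube([545, 24, 81]);
translate([81, 0, 432]) cube([545, 24, 81]);


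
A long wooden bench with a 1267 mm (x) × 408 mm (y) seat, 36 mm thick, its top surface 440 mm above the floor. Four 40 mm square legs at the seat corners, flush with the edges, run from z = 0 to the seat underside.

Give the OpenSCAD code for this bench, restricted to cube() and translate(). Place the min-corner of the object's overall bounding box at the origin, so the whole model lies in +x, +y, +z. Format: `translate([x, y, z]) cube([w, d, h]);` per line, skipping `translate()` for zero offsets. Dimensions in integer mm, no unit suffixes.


// leg_h = 440 − 36 = 404
translate([0, 0, 404]) cube([1267, 408, 36]);
cube([40, 40, 404]);
translate([0, 368, 0]) cube([40, 40, 404]);
translate([1227, 0, 0]) cube([40, 40, 404]);
translate([1227, 368, 0]) cube([40, 40, 404]);


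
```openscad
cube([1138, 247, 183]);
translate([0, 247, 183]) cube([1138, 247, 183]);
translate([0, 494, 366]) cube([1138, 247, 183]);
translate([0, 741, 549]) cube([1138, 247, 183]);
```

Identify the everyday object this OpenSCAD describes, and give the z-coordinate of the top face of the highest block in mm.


A staircase. The total rise is 732 mm.

4 identical blocks, each offset up and back from the previous — a staircase. Each step is 183 mm tall and there are 4 of them, so the total rise is 4 × 183 = 732 mm.


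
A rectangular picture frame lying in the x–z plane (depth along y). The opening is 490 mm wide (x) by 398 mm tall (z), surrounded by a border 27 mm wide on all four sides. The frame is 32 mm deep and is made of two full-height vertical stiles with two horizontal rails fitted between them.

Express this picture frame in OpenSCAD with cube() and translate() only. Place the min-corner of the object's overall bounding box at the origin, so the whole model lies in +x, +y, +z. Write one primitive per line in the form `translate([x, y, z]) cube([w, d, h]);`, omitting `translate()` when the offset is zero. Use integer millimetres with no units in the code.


cube([27, 32, 452]);
translate([517, 0, 0]) cube([27, 32, 452]);
translate([27, 0, 0]) cube([490, 32, 27]);
translate([27, 0, 425]) cube([490, 32, 27]);


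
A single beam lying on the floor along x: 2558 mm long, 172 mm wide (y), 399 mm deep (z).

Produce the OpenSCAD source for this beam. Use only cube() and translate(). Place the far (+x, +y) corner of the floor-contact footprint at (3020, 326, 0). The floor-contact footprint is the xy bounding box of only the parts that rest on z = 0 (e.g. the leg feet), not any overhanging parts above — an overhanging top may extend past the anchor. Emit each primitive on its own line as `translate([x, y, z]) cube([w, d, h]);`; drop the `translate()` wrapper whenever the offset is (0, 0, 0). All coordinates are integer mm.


translate([462, 154, 0]) cube([2558, 172, 399]);


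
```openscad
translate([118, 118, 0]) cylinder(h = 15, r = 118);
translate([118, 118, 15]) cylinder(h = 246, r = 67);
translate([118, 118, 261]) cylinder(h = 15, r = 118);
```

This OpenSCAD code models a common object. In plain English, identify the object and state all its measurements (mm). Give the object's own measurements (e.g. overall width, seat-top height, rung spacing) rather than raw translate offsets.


A spool: two coaxial disc flanges of radius 118 mm and thickness 15 mm, joined by a core cylinder of radius 67 mm and height 246 mm. The lower flange rests on z = 0 and the three cylinders share a vertical axis.


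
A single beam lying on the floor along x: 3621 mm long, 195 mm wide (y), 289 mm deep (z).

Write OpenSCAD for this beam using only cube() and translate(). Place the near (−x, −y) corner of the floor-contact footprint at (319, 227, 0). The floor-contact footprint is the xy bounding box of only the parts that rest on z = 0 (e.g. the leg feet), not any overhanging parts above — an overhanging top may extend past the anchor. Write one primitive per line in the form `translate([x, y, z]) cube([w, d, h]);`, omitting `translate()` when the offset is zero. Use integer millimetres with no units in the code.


translate([319, 227, 0]) cube([3621, 195, 289]);


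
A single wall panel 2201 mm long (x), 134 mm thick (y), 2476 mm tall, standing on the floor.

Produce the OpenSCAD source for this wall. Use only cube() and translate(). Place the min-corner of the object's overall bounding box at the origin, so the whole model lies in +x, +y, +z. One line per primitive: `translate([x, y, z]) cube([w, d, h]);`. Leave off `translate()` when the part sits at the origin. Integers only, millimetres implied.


cube([2201, 134, 2476]);


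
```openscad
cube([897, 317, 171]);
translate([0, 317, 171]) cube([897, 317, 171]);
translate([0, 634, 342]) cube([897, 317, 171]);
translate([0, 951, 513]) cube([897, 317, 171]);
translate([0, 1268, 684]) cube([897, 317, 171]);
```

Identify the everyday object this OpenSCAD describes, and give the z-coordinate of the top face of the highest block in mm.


A staircase. The total rise is 855 mm.

5 identical blocks, each offset up and back from the previous — a staircase. Each step is 171 mm tall and there are 5 of them, so the total rise is 5 × 171 = 855 mm.


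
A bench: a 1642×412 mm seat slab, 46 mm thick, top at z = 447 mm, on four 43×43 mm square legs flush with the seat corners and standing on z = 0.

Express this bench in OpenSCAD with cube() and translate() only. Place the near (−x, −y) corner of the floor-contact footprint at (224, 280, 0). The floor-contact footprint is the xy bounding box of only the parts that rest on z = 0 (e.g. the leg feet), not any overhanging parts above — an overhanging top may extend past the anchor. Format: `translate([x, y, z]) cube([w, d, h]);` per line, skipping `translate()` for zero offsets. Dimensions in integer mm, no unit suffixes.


translate([224, 280, 401]) cube([1642, 412, 46]);
translate([224, 280, 0]) cube([43, 43, 401]);
translate([224, 649, 0]) cube([43, 43, 401]);
translate([1823, 280, 0]) cube([43, 43, 401]);
translate([1823, 649, 0]) cube([43, 43, 401]);


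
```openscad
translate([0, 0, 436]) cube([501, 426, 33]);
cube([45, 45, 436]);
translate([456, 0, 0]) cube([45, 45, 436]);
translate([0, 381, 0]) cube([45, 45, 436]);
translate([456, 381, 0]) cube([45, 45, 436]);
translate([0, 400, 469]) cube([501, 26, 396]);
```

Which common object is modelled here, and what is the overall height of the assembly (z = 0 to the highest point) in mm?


A chair. The overall height is 865 mm.

A slab on four corner posts with a tall panel at the back — a chair. The seat slab sits at z = 436 with thickness 33, and the 396 mm backrest starts at the seat top, so the overall height is 436 + 33 + 396 = 865 mm.


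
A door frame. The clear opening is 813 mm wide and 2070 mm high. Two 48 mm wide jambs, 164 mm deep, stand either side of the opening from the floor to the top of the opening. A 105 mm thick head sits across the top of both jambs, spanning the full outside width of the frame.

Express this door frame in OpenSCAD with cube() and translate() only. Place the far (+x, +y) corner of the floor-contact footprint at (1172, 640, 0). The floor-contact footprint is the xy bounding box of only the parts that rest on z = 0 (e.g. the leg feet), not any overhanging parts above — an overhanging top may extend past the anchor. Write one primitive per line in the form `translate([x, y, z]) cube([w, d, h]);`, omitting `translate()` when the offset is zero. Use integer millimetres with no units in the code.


translate([263, 476, 0]) cube([48, 164, 2070]);
translate([1124, 476, 0]) cube([48, 164, 2070]);
translate([263, 476, 2070]) cube([909, 164, 105]);


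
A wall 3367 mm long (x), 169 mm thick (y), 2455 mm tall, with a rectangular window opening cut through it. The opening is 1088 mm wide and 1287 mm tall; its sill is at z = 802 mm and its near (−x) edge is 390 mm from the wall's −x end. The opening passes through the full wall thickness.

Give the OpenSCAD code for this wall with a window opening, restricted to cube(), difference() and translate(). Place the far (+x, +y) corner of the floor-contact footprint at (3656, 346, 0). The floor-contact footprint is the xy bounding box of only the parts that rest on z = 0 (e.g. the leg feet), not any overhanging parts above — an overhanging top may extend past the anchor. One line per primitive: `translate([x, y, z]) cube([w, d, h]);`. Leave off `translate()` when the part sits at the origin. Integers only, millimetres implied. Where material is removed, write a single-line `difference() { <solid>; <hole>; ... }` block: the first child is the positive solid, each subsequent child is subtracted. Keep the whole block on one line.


difference() { translate([289, 177, 0]) cube([3367, 169, 2455]); translate([679, 177, 802]) cube([1088, 169, 1287]); }


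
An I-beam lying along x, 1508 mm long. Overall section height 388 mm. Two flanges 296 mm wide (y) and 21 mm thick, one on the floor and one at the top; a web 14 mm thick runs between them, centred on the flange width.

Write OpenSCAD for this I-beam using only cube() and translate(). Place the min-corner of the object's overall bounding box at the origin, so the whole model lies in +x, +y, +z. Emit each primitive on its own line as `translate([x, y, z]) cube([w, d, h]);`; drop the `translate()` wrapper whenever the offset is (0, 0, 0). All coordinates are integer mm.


cube([1508, 296, 21]);
translate([0, 141, 21]) cube([1508, 14, 346]);
translate([0, 0, 367]) cube([1508, 296, 21]);


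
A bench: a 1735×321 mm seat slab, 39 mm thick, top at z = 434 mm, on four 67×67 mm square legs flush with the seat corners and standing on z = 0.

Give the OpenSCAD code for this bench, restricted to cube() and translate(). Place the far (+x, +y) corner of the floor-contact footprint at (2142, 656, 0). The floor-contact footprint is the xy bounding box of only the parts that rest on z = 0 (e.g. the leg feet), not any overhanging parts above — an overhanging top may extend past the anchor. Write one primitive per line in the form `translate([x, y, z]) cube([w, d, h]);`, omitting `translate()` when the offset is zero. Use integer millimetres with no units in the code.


translate([407, 335, 395]) cube([1735, 321, 39]);
translate([407, 335, 0]) cube([67, 67, 395]);
translate([407, 589, 0]) cube([67, 67, 395]);
translate([2075, 335, 0]) cube([67, 67, 395]);
translate([2075, 589, 0]) cube([67, 67, 395]);


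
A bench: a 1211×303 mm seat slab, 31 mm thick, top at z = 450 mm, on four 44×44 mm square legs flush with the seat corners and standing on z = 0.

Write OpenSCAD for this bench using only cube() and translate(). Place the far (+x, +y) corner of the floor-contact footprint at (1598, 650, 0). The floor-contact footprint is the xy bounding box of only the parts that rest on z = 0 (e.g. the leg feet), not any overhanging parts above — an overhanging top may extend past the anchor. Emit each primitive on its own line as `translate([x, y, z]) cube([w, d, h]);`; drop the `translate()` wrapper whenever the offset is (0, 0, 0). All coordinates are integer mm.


// leg_h = 450 − 31 = 419
translate([387, 347, 419]) cube([1211, 303, 31]);
translate([387, 347, 0]) cube([44, 44, 419]);
translate([387, 606, 0]) cube([44, 44, 419]);
translate([1554, 347, 0]) cube([44, 44, 419]);
translate([1554, 606, 0]) cube([44, 44, 419]);


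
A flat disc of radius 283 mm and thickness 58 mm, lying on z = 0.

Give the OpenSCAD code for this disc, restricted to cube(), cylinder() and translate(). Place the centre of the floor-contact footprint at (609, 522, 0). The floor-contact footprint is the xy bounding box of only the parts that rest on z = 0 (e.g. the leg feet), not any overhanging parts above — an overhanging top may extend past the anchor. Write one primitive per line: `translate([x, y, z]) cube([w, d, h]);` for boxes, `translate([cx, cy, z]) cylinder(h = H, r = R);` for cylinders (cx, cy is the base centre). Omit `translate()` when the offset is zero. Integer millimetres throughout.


translate([609, 522, 0]) cylinder(h = 58, r = 283);


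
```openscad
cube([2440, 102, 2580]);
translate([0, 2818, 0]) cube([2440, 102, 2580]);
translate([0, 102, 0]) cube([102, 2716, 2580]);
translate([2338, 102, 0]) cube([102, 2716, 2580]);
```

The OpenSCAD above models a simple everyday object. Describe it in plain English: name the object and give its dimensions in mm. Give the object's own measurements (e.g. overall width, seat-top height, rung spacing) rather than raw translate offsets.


The wall frame of a small rectangular building: four walls, each 2580 mm tall and 102 mm thick, enclosing a footprint 2440 mm (x) by 2920 mm (y) outside-to-outside, with no floor or roof. The front and back walls (the −y and +y sides) span the full width; the two side walls fit between them.


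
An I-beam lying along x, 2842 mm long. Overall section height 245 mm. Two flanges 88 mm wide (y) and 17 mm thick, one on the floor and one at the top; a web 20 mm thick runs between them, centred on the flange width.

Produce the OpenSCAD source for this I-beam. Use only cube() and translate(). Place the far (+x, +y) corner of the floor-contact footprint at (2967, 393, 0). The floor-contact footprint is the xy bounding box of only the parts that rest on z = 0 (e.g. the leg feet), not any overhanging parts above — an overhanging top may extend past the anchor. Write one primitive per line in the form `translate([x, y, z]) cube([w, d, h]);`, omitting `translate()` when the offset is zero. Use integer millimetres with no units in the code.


translate([125, 305, 0]) cube([2842, 88, 17]);
translate([125, 339, 17]) cube([2842, 20, 211]);
translate([125, 305, 228]) cube([2842, 88, 17]);


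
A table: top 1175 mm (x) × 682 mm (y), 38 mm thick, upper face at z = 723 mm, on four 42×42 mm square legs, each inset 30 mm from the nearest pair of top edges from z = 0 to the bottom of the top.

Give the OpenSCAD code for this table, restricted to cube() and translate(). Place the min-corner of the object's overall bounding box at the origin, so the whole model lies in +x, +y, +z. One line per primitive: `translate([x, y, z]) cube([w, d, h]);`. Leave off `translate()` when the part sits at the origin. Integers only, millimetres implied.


translate([0, 0, 685]) cube([1175, 682, 38]);
translate([30, 30, 0]) cube([42, 42, 685]);
translate([1103, 30, 0]) cube([42, 42, 685]);
translate([30, 610, 0]) cube([42, 42, 685]);
translate([1103, 610, 0]) cube([42, 42, 685]);


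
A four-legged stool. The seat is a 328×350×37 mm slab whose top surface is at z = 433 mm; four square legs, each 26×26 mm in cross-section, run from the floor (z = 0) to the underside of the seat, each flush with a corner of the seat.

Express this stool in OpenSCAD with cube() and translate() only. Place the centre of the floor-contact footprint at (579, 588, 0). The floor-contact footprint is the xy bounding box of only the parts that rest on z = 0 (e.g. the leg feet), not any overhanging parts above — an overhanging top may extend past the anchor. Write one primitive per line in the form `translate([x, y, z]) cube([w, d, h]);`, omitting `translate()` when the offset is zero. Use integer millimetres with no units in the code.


// leg_h = 433 - 37 = 396
translate([415, 413, 396]) cube([328, 350, 37]);
translate([415, 413, 0]) cube([26, 26, 396]);
translate([717, 413, 0]) cube([26, 26, 396]);
translate([415, 737, 0]) cube([26, 26, 396]);
translate([717, 737, 0]) cube([26, 26, 396]);


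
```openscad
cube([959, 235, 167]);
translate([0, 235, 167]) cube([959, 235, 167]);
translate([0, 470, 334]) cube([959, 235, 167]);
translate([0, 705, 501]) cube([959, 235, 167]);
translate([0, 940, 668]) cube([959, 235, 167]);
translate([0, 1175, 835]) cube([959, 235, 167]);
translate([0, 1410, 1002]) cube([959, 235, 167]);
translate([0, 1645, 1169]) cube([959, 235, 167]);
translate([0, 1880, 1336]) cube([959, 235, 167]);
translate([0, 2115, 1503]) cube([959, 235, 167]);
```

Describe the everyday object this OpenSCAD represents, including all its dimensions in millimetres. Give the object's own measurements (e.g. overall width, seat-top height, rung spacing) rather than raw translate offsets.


A straight staircase of 10 solid steps. Each step is 959 mm wide (x), 235 mm deep (y, the going) and 167 mm tall (the rise). The first step rests on the floor; each subsequent step sits one going further in +y and one rise higher in +z, directly behind and above the previous step with no overlap.


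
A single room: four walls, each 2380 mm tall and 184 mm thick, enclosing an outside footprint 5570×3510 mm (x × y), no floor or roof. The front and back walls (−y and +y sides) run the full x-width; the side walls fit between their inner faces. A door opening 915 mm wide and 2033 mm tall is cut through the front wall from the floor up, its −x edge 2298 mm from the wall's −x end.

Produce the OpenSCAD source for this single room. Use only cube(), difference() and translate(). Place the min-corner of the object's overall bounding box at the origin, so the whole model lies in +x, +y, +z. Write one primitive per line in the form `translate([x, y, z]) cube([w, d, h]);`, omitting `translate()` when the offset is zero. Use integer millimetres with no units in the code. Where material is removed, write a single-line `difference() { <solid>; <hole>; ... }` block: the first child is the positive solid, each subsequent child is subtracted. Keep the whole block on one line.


difference() { cube([5570, 184, 2380]); translate([2298, 0, 0]) cube([915, 184, 2033]); }
translate([0, 3326, 0]) cube([5570, 184, 2380]);
translate([0, 184, 0]) cube([184, 3142, 2380]);
translate([5386, 184, 0]) cube([184, 3142, 2380]);


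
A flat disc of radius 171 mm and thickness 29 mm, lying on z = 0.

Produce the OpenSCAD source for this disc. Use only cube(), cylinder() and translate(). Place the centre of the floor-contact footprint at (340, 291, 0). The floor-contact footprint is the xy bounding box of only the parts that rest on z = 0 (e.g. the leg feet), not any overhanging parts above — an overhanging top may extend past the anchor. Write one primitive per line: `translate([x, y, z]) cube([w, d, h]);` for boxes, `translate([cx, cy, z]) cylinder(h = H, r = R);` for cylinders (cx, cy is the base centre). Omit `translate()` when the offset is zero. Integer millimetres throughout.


translate([340, 291, 0]) cylinder(h = 29, r = 171);


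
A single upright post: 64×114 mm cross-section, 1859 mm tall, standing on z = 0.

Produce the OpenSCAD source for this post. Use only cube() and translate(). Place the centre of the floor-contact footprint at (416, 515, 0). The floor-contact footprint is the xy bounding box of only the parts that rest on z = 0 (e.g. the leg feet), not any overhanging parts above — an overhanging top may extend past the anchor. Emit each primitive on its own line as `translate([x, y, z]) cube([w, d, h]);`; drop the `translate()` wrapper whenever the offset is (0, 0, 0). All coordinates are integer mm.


translate([384, 458, 0]) cube([64, 114, 1859]);


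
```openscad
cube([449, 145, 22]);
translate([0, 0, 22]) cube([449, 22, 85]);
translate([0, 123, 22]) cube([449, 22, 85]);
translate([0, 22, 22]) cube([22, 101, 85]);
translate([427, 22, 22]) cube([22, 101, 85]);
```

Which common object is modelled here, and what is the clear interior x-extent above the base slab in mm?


An open box. The internal width is 405 mm.

A 449×145 base slab with four walls standing on it — an open box. The base is 449 mm wide and the walls are 22 mm thick, so the internal width is 449 − 2 × 22 = 405 mm.


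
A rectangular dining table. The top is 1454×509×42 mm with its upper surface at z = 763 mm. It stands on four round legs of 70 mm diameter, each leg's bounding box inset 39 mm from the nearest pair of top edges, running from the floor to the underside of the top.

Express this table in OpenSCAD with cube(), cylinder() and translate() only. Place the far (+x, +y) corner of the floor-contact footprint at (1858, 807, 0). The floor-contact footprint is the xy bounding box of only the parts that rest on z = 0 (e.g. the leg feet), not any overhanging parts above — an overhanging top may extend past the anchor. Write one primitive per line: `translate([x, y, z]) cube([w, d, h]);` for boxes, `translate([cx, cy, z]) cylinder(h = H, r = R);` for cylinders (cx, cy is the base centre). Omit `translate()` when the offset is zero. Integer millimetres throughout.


// leg_h = 763 - 42 = 721
translate([443, 337, 721]) cube([1454, 509, 42]);
translate([517, 411, 0]) cylinder(h = 721, r = 35);
translate([1823, 411, 0]) cylinder(h = 721, r = 35);
translate([517, 772, 0]) cylinder(h = 721, r = 35);
translate([1823, 772, 0]) cylinder(h = 721, r = 35);


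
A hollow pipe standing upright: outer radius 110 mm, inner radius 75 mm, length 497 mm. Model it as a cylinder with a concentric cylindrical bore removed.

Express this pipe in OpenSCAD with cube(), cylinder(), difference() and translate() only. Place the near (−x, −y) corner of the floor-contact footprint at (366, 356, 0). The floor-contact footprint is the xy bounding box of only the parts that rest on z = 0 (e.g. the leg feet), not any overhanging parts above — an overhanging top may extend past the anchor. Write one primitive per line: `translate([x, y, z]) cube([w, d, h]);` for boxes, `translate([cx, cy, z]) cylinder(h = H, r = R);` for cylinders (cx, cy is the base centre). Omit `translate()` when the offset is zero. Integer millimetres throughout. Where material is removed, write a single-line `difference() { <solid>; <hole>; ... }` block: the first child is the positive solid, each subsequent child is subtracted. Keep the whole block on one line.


difference() { translate([476, 466, 0]) cylinder(h = 497, r = 110); translate([476, 466, 0]) cylinder(h = 497, r = 75); }


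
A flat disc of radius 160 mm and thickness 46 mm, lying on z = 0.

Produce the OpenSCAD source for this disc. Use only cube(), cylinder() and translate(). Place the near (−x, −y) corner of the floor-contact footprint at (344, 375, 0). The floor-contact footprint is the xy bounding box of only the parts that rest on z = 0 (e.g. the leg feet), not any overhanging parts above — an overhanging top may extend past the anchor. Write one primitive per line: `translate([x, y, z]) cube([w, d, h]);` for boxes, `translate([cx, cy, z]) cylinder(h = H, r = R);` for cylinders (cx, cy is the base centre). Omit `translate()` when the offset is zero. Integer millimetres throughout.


translate([504, 535, 0]) cylinder(h = 46, r = 160);


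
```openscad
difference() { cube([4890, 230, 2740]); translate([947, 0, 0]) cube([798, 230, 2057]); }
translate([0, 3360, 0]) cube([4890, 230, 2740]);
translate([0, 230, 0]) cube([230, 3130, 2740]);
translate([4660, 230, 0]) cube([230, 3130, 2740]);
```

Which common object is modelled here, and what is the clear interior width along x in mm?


A single room. The interior width is 4430 mm.

Four walls enclosing a rectangle with a door in the front wall — a room. Outside width 4890 minus two 230 mm walls gives 4430 mm.


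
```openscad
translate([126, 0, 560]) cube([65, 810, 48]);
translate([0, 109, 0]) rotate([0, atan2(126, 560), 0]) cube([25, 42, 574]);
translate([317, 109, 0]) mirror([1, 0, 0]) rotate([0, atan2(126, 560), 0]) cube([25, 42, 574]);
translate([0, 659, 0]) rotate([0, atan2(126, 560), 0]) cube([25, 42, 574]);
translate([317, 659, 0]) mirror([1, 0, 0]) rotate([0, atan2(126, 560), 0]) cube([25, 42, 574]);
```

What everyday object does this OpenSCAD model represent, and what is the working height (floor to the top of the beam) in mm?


A sawhorse. The overall height is 608 mm.

A beam across two mirrored pairs of raked legs — a sawhorse. The beam's underside is at z = 560 (matching the legs' vertical rise in atan2(126, 560)) and the beam is 48 mm tall, so its top is at 560 + 48 = 608 mm. The raked legs top out at the beam's underside, so that is the highest point.


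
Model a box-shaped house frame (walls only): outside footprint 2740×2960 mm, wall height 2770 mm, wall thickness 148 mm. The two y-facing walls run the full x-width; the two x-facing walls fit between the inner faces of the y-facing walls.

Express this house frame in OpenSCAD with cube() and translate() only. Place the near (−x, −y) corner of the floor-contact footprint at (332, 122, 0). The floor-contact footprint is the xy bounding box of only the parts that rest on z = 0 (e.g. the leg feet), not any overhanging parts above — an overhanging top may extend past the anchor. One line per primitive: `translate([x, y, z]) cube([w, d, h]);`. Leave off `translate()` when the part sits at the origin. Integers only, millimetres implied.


translate([332, 122, 0]) cube([2740, 148, 2770]);
translate([332, 2934, 0]) cube([2740, 148, 2770]);
translate([332, 270, 0]) cube([148, 2664, 2770]);
translate([2924, 270, 0]) cube([148, 2664, 2770]);


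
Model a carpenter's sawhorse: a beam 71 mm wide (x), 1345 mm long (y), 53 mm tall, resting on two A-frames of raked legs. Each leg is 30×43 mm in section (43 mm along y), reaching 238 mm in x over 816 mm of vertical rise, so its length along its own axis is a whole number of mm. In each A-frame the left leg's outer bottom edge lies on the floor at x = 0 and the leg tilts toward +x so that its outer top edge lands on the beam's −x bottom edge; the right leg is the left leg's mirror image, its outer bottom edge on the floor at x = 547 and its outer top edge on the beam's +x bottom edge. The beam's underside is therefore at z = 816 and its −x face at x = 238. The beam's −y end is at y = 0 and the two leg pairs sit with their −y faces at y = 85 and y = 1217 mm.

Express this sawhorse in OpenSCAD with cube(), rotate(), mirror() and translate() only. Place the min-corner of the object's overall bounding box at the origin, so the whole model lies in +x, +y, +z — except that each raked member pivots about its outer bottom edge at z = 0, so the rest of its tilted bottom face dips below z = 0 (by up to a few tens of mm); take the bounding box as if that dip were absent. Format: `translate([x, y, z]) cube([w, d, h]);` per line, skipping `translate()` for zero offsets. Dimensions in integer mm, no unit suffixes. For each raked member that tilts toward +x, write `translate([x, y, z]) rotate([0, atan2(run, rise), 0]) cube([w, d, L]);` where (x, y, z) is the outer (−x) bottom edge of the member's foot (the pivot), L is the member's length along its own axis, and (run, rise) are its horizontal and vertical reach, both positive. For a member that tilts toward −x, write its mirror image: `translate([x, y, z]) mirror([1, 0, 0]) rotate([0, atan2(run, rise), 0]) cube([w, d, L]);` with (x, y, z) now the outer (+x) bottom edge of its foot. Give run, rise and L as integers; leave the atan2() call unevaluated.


translate([238, 0, 816]) cube([71, 1345, 53]);
translate([0, 85, 0]) rotate([0, atan2(238, 816), 0]) cube([30, 43, 850]);
translate([547, 85, 0]) mirror([1, 0, 0]) rotate([0, atan2(238, 816), 0]) cube([30, 43, 850]);
translate([0, 1217, 0]) rotate([0, atan2(238, 816), 0]) cube([30, 43, 850]);
translate([547, 1217, 0]) mirror([1, 0, 0]) rotate([0, atan2(238, 816), 0]) cube([30, 43, 850]);


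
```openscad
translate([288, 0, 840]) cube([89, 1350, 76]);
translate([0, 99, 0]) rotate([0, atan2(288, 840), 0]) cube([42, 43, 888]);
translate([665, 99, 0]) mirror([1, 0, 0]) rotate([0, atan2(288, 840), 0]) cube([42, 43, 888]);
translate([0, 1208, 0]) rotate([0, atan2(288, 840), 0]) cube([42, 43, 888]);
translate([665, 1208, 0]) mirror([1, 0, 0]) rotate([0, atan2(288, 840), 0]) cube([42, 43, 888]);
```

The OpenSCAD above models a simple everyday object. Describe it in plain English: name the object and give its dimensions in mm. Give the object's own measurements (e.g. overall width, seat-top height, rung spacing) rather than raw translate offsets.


A sawhorse. A 89×1350×76 mm beam (x, y, z) sits on two A-frame leg pairs. Each pair is two raked legs of 42×43 mm section (43 mm along y) splaying symmetrically in x. Each leg rises 840 mm vertically over 288 mm of horizontal reach and is 888 mm long along its own axis. Every leg's outer bottom edge rests on the floor and its outer top edge meets a bottom edge of the beam — the left legs (tilting toward +x) meet the beam's −x bottom edge, the right legs (their mirror images, tilting toward −x) meet its +x bottom edge — so the leg tops tuck under the beam, the beam's underside is 840 mm above the floor, and the feet are 665 mm apart outside-to-outside with the beam centred between them. The two leg pairs are set in 99 mm from either end of the beam.


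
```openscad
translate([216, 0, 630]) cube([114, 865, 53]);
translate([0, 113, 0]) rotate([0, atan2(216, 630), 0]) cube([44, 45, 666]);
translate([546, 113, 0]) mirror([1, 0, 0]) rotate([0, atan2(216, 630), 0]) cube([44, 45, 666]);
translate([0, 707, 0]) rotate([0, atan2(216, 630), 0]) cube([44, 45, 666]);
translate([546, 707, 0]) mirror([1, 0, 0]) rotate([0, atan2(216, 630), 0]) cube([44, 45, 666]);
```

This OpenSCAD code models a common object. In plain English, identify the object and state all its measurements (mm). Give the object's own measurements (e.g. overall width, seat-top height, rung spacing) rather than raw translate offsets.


A sawhorse. A 114×865×53 mm beam (x, y, z) sits on two A-frame leg pairs. Each pair is two raked legs of 44×45 mm section (45 mm along y) splaying symmetrically in x. Each leg rises 630 mm vertically over 216 mm of horizontal reach and is 666 mm long along its own axis. Every leg's outer bottom edge rests on the floor and its outer top edge meets a bottom edge of the beam — the left legs (tilting toward +x) meet the beam's −x bottom edge, the right legs (their mirror images, tilting toward −x) meet its +x bottom edge — so the leg tops tuck under the beam, the beam's underside is 630 mm above the floor, and the feet are 546 mm apart outside-to-outside with the beam centred between them. The two leg pairs are set in 113 mm from either end of the beam.


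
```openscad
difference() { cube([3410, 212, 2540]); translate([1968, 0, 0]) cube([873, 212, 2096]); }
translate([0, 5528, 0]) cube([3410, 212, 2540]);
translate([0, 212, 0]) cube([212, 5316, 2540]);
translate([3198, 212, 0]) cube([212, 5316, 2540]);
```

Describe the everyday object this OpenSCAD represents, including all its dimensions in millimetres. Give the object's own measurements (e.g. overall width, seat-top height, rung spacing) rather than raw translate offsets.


A single room: four walls, each 2540 mm tall and 212 mm thick, enclosing an outside footprint 3410×5740 mm (x × y), no floor or roof. The front and back walls (−y and +y sides) run the full x-width; the side walls fit between their inner faces. A door opening 873 mm wide and 2096 mm tall is cut through the front wall from the floor up, its −x edge 1968 mm from the wall's −x end.


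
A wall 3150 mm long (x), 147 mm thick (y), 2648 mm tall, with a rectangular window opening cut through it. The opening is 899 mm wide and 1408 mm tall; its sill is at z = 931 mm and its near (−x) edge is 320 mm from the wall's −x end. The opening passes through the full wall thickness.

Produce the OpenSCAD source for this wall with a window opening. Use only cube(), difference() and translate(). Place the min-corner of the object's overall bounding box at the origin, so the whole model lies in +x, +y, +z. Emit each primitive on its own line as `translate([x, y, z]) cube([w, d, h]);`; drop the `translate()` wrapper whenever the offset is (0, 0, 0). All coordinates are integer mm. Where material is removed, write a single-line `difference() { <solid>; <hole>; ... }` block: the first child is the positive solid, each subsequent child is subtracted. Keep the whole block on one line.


difference() { cube([3150, 147, 2648]); translate([320, 0, 931]) cube([899, 147, 1408]); }
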